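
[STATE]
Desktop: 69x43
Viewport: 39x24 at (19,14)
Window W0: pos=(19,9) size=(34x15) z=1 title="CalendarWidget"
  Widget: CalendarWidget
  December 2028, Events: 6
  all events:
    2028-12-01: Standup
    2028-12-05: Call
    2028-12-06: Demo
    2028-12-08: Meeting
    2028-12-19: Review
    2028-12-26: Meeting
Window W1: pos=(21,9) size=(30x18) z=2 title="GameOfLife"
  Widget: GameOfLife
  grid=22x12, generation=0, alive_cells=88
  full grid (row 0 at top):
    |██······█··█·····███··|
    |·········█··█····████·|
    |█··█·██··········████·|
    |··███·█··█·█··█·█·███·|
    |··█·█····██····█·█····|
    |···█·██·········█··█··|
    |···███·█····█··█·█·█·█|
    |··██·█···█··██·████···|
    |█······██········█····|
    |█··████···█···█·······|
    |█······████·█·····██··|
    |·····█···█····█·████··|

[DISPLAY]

┃ ┃·········█··█····████·      ┃ ┃     
┃ ┃█··█·██··········████·      ┃ ┃     
┃1┃··███·█··█·█··█·█·███·      ┃ ┃     
┃1┃··█·█····██····█·█····      ┃ ┃     
┃2┃···█·██·········█··█··      ┃ ┃     
┃ ┃···███·█····█··█·█·█·█      ┃ ┃     
┃ ┃··██·█···█··██·████···      ┃ ┃     
┃ ┃█······██········█····      ┃ ┃     
┃ ┃█··████···█···█·······      ┃ ┃     
┗━┃█······████·█·····██··      ┃━┛     
  ┃·····█···█····█·████··      ┃       
  ┃                            ┃       
  ┗━━━━━━━━━━━━━━━━━━━━━━━━━━━━┛       
                                       
                                       
                                       
                                       
                                       
                                       
                                       
                                       
                                       
                                       
                                       


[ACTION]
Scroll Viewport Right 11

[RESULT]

·█··█····████·      ┃ ┃                
·········████·      ┃ ┃                
·█·█··█·█·███·      ┃ ┃                
·██····█·█····      ┃ ┃                
········█··█··      ┃ ┃                
····█··█·█·█·█      ┃ ┃                
·█··██·████···      ┃ ┃                
█········█····      ┃ ┃                
··█···█·······      ┃ ┃                
███·█·····██··      ┃━┛                
·█····█·████··      ┃                  
                    ┃                  
━━━━━━━━━━━━━━━━━━━━┛                  
                                       
                                       
                                       
                                       
                                       
                                       
                                       
                                       
                                       
                                       
                                       


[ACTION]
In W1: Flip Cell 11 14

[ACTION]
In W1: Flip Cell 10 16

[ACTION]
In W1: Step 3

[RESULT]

········██····      ┃ ┃                
·······█··█···      ┃ ┃                
·██···██·█·█·█      ┃ ┃                
·██····█·█····      ┃ ┃                
·····█·██·█···      ┃ ┃                
·············█      ┃ ┃                
·███·····█··█·      ┃ ┃                
█████····█····      ┃ ┃                
···██··█·█·█··      ┃ ┃                
█···█··██·····      ┃━┛                
███····██·····      ┃                  
                    ┃                  
━━━━━━━━━━━━━━━━━━━━┛                  
                                       
                                       
                                       
                                       
                                       
                                       
                                       
                                       
                                       
                                       
                                       


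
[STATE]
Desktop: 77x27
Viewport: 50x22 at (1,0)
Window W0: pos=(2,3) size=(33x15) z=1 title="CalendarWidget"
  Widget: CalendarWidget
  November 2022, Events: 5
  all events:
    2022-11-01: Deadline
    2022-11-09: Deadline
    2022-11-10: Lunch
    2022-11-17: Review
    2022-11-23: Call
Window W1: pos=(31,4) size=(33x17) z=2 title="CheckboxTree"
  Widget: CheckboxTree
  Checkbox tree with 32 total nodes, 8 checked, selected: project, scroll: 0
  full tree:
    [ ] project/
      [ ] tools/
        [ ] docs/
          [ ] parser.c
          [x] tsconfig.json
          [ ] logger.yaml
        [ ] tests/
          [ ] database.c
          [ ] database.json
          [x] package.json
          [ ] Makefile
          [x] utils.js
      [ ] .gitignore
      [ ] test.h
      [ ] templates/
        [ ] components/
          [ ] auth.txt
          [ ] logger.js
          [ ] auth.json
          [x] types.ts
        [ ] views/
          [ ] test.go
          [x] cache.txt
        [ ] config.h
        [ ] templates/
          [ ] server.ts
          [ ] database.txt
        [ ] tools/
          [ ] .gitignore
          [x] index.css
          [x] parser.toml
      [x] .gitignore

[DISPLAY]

                                                  
                                                  
                                                  
 ┏━━━━━━━━━━━━━━━━━━━━━━━━━━━━━━━┓                
 ┃ CalendarWidget             ┏━━━━━━━━━━━━━━━━━━━
 ┠────────────────────────────┃ CheckboxTree      
 ┃         November 2022      ┠───────────────────
 ┃Mo Tu We Th Fr Sa Su        ┃>[-] project/      
 ┃    1*  2  3  4  5  6       ┃   [-] tools/      
 ┃ 7  8  9* 10* 11 12 13      ┃     [-] docs/     
 ┃14 15 16 17* 18 19 20       ┃       [ ] parser.c
 ┃21 22 23* 24 25 26 27       ┃       [x] tsconfig
 ┃28 29 30                    ┃       [ ] logger.y
 ┃                            ┃     [-] tests/    
 ┃                            ┃       [ ] database
 ┃                            ┃       [ ] database
 ┃                            ┃       [x] package.
 ┗━━━━━━━━━━━━━━━━━━━━━━━━━━━━┃       [ ] Makefile
                              ┃       [x] utils.js
                              ┃   [ ] .gitignore  
                              ┗━━━━━━━━━━━━━━━━━━━
                                                  


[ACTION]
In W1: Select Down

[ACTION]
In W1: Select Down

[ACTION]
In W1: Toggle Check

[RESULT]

                                                  
                                                  
                                                  
 ┏━━━━━━━━━━━━━━━━━━━━━━━━━━━━━━━┓                
 ┃ CalendarWidget             ┏━━━━━━━━━━━━━━━━━━━
 ┠────────────────────────────┃ CheckboxTree      
 ┃         November 2022      ┠───────────────────
 ┃Mo Tu We Th Fr Sa Su        ┃ [-] project/      
 ┃    1*  2  3  4  5  6       ┃   [-] tools/      
 ┃ 7  8  9* 10* 11 12 13      ┃>    [x] docs/     
 ┃14 15 16 17* 18 19 20       ┃       [x] parser.c
 ┃21 22 23* 24 25 26 27       ┃       [x] tsconfig
 ┃28 29 30                    ┃       [x] logger.y
 ┃                            ┃     [-] tests/    
 ┃                            ┃       [ ] database
 ┃                            ┃       [ ] database
 ┃                            ┃       [x] package.
 ┗━━━━━━━━━━━━━━━━━━━━━━━━━━━━┃       [ ] Makefile
                              ┃       [x] utils.js
                              ┃   [ ] .gitignore  
                              ┗━━━━━━━━━━━━━━━━━━━
                                                  


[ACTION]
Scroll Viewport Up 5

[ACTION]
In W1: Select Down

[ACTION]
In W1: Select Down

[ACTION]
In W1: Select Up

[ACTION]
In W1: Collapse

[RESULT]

                                                  
                                                  
                                                  
 ┏━━━━━━━━━━━━━━━━━━━━━━━━━━━━━━━┓                
 ┃ CalendarWidget             ┏━━━━━━━━━━━━━━━━━━━
 ┠────────────────────────────┃ CheckboxTree      
 ┃         November 2022      ┠───────────────────
 ┃Mo Tu We Th Fr Sa Su        ┃ [-] project/      
 ┃    1*  2  3  4  5  6       ┃   [-] tools/      
 ┃ 7  8  9* 10* 11 12 13      ┃     [x] docs/     
 ┃14 15 16 17* 18 19 20       ┃>      [x] parser.c
 ┃21 22 23* 24 25 26 27       ┃       [x] tsconfig
 ┃28 29 30                    ┃       [x] logger.y
 ┃                            ┃     [-] tests/    
 ┃                            ┃       [ ] database
 ┃                            ┃       [ ] database
 ┃                            ┃       [x] package.
 ┗━━━━━━━━━━━━━━━━━━━━━━━━━━━━┃       [ ] Makefile
                              ┃       [x] utils.js
                              ┃   [ ] .gitignore  
                              ┗━━━━━━━━━━━━━━━━━━━
                                                  


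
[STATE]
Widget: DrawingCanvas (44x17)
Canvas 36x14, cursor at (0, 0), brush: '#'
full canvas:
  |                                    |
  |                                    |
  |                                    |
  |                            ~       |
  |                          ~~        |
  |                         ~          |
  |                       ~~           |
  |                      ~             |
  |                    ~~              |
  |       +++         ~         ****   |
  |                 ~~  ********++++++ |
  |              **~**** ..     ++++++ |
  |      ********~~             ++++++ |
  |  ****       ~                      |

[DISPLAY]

+                                           
                                            
                                            
                            ~               
                          ~~                
                         ~                  
                       ~~                   
                      ~                     
                    ~~                      
       +++         ~         ****           
                 ~~  ********++++++         
              **~**** ..     ++++++         
      ********~~             ++++++         
  ****       ~                              
                                            
                                            
                                            


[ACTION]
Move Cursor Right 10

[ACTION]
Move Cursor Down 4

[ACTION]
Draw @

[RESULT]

                                            
                                            
                                            
                            ~               
          @               ~~                
                         ~                  
                       ~~                   
                      ~                     
                    ~~                      
       +++         ~         ****           
                 ~~  ********++++++         
              **~**** ..     ++++++         
      ********~~             ++++++         
  ****       ~                              
                                            
                                            
                                            


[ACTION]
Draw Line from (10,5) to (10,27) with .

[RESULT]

                                            
                                            
                                            
                            ~               
          @               ~~                
                         ~                  
                       ~~                   
                      ~                     
                    ~~                      
       +++         ~         ****           
     .......................*++++++         
              **~**** ..     ++++++         
      ********~~             ++++++         
  ****       ~                              
                                            
                                            
                                            


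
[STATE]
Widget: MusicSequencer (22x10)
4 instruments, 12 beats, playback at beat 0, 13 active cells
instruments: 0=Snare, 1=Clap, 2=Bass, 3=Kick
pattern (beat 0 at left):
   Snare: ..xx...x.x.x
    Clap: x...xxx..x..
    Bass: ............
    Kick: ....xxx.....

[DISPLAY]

      ▼12345678901    
 Snare··██···█·█·█    
  Clap█···███··█··    
  Bass············    
  Kick····███·····    
                      
                      
                      
                      
                      


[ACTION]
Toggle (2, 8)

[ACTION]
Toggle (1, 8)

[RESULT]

      ▼12345678901    
 Snare··██···█·█·█    
  Clap█···███·██··    
  Bass········█···    
  Kick····███·····    
                      
                      
                      
                      
                      


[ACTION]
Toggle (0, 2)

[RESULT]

      ▼12345678901    
 Snare···█···█·█·█    
  Clap█···███·██··    
  Bass········█···    
  Kick····███·····    
                      
                      
                      
                      
                      


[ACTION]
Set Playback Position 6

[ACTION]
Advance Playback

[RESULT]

      0123456▼8901    
 Snare···█···█·█·█    
  Clap█···███·██··    
  Bass········█···    
  Kick····███·····    
                      
                      
                      
                      
                      


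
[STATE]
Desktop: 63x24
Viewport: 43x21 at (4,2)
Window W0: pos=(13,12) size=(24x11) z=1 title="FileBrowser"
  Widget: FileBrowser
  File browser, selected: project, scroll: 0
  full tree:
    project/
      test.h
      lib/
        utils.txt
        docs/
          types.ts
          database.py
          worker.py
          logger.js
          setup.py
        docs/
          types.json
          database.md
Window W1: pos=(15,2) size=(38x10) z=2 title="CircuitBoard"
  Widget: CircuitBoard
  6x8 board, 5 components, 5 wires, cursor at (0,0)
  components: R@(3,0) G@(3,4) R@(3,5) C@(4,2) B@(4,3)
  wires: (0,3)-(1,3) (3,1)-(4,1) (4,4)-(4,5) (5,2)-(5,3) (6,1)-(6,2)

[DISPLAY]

           ┏━━━━━━━━━━━━━━━━━━━━━━━━━━━━━━━
           ┃ CircuitBoard                  
           ┠───────────────────────────────
           ┃   0 1 2 3 4 5                 
           ┃0  [.]          ·              
           ┃                │              
           ┃1               ·              
           ┃                               
           ┃2                              
           ┗━━━━━━━━━━━━━━━━━━━━━━━━━━━━━━━
         ┏━━━━━━━━━━━━━━━━━━━━━━┓          
         ┃ FileBrowser          ┃          
         ┠──────────────────────┨          
         ┃> [-] project/        ┃          
         ┃    test.h            ┃          
         ┃    [+] lib/          ┃          
         ┃                      ┃          
         ┃                      ┃          
         ┃                      ┃          
         ┃                      ┃          
         ┗━━━━━━━━━━━━━━━━━━━━━━┛          


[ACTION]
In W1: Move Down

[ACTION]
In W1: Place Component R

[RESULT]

           ┏━━━━━━━━━━━━━━━━━━━━━━━━━━━━━━━
           ┃ CircuitBoard                  
           ┠───────────────────────────────
           ┃   0 1 2 3 4 5                 
           ┃0               ·              
           ┃                │              
           ┃1  [R]          ·              
           ┃                               
           ┃2                              
           ┗━━━━━━━━━━━━━━━━━━━━━━━━━━━━━━━
         ┏━━━━━━━━━━━━━━━━━━━━━━┓          
         ┃ FileBrowser          ┃          
         ┠──────────────────────┨          
         ┃> [-] project/        ┃          
         ┃    test.h            ┃          
         ┃    [+] lib/          ┃          
         ┃                      ┃          
         ┃                      ┃          
         ┃                      ┃          
         ┃                      ┃          
         ┗━━━━━━━━━━━━━━━━━━━━━━┛          


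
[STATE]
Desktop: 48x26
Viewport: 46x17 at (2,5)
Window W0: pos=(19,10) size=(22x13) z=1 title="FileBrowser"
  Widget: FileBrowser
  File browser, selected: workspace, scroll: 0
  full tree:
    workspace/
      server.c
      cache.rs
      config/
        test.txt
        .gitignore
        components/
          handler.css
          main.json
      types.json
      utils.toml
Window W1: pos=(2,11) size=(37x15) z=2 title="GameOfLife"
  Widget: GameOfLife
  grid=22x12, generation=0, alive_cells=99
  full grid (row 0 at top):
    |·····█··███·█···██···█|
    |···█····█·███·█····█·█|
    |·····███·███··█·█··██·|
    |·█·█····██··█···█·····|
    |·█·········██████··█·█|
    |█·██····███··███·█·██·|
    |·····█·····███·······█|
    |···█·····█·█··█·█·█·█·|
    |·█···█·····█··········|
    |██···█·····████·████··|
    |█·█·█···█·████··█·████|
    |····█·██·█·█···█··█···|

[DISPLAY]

                                              
                                              
                                              
                                              
                                              
                 ┏━━━━━━━━━━━━━━━━━━━━┓       
┏━━━━━━━━━━━━━━━━━━━━━━━━━━━━━━━━━━━┓ ┃       
┃ GameOfLife                        ┃─┨       
┠───────────────────────────────────┨ ┃       
┃Gen: 0                             ┃ ┃       
┃···█····█·███·█····█·█             ┃ ┃       
┃·····███·███··█·█··██·             ┃ ┃       
┃·█·█····██··█···█·····             ┃ ┃       
┃·█·········██████··█·█             ┃ ┃       
┃█·██····███··███·█·██·             ┃ ┃       
┃·····█·····███·······█             ┃ ┃       
┃···█·····█·█··█·█·█·█·             ┃ ┃       


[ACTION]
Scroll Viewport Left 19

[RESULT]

                                              
                                              
                                              
                                              
                                              
                   ┏━━━━━━━━━━━━━━━━━━━━┓     
  ┏━━━━━━━━━━━━━━━━━━━━━━━━━━━━━━━━━━━┓ ┃     
  ┃ GameOfLife                        ┃─┨     
  ┠───────────────────────────────────┨ ┃     
  ┃Gen: 0                             ┃ ┃     
  ┃···█····█·███·█····█·█             ┃ ┃     
  ┃·····███·███··█·█··██·             ┃ ┃     
  ┃·█·█····██··█···█·····             ┃ ┃     
  ┃·█·········██████··█·█             ┃ ┃     
  ┃█·██····███··███·█·██·             ┃ ┃     
  ┃·····█·····███·······█             ┃ ┃     
  ┃···█·····█·█··█·█·█·█·             ┃ ┃     


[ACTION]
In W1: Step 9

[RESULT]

                                              
                                              
                                              
                                              
                                              
                   ┏━━━━━━━━━━━━━━━━━━━━┓     
  ┏━━━━━━━━━━━━━━━━━━━━━━━━━━━━━━━━━━━┓ ┃     
  ┃ GameOfLife                        ┃─┨     
  ┠───────────────────────────────────┨ ┃     
  ┃Gen: 9                             ┃ ┃     
  ┃················█··█··             ┃ ┃     
  ┃·█··············███···             ┃ ┃     
  ┃·█·······██···········             ┃ ┃     
  ┃·█····················             ┃ ┃     
  ┃········███·········█·             ┃ ┃     
  ┃·█·······█··········█·             ┃ ┃     
  ┃·····██··██········█··             ┃ ┃     


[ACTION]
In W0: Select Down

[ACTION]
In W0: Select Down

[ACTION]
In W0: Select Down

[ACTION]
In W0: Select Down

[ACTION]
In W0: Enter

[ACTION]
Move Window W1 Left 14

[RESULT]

                                              
                                              
                                              
                                              
                                              
                   ┏━━━━━━━━━━━━━━━━━━━━┓     
┏━━━━━━━━━━━━━━━━━━━━━━━━━━━━━━━━━━━┓   ┃     
┃ GameOfLife                        ┃───┨     
┠───────────────────────────────────┨   ┃     
┃Gen: 9                             ┃   ┃     
┃················█··█··             ┃   ┃     
┃·█··············███···             ┃   ┃     
┃·█·······██···········             ┃   ┃     
┃·█····················             ┃   ┃     
┃········███·········█·             ┃   ┃     
┃·█·······█··········█·             ┃   ┃     
┃·····██··██········█··             ┃   ┃     


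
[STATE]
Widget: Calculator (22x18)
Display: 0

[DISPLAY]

                     0
┌───┬───┬───┬───┐     
│ 7 │ 8 │ 9 │ ÷ │     
├───┼───┼───┼───┤     
│ 4 │ 5 │ 6 │ × │     
├───┼───┼───┼───┤     
│ 1 │ 2 │ 3 │ - │     
├───┼───┼───┼───┤     
│ 0 │ . │ = │ + │     
├───┼───┼───┼───┤     
│ C │ MC│ MR│ M+│     
└───┴───┴───┴───┘     
                      
                      
                      
                      
                      
                      


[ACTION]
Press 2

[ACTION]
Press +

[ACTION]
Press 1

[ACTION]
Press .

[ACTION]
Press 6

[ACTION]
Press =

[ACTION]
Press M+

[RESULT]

                   3.6
┌───┬───┬───┬───┐     
│ 7 │ 8 │ 9 │ ÷ │     
├───┼───┼───┼───┤     
│ 4 │ 5 │ 6 │ × │     
├───┼───┼───┼───┤     
│ 1 │ 2 │ 3 │ - │     
├───┼───┼───┼───┤     
│ 0 │ . │ = │ + │     
├───┼───┼───┼───┤     
│ C │ MC│ MR│ M+│     
└───┴───┴───┴───┘     
                      
                      
                      
                      
                      
                      


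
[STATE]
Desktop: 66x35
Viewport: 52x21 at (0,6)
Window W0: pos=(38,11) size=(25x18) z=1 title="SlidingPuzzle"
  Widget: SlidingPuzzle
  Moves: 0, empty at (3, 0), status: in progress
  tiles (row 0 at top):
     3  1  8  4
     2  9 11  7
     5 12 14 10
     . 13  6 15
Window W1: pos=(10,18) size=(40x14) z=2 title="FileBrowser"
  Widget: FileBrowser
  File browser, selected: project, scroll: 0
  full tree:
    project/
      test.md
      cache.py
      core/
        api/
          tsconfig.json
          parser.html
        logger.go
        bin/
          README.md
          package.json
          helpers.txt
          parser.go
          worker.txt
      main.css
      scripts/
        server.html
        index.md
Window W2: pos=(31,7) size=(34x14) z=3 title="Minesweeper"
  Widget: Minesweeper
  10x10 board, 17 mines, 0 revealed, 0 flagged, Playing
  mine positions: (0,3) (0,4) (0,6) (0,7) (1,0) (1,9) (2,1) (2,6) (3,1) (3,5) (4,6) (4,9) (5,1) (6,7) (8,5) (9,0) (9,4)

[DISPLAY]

                                                    
                               ┏━━━━━━━━━━━━━━━━━━━━
                               ┃ Minesweeper        
                               ┠────────────────────
                               ┃■■■■■■■■■■          
                               ┃■■■■■■■■■■          
                               ┃■■■■■■■■■■          
                               ┃■■■■■■■■■■          
                               ┃■■■■■■■■■■          
                               ┃■■■■■■■■■■          
                               ┃■■■■■■■■■■          
                               ┃■■■■■■■■■■          
          ┏━━━━━━━━━━━━━━━━━━━━┃■■■■■■■■■■          
          ┃ FileBrowser        ┃■■■■■■■■■■          
          ┠────────────────────┗━━━━━━━━━━━━━━━━━━━━
          ┃> [-] project/                        ┃  
          ┃    test.md                           ┃──
          ┃    cache.py                          ┃  
          ┃    [+] core/                         ┃  
          ┃    main.css                          ┃  
          ┃    [+] scripts/                      ┃  


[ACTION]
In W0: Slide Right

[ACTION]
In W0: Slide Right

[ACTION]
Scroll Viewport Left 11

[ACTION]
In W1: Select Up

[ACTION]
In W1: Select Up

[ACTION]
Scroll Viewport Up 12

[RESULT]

                                                    
                                                    
                                                    
                                                    
                                                    
                                                    
                                                    
                               ┏━━━━━━━━━━━━━━━━━━━━
                               ┃ Minesweeper        
                               ┠────────────────────
                               ┃■■■■■■■■■■          
                               ┃■■■■■■■■■■          
                               ┃■■■■■■■■■■          
                               ┃■■■■■■■■■■          
                               ┃■■■■■■■■■■          
                               ┃■■■■■■■■■■          
                               ┃■■■■■■■■■■          
                               ┃■■■■■■■■■■          
          ┏━━━━━━━━━━━━━━━━━━━━┃■■■■■■■■■■          
          ┃ FileBrowser        ┃■■■■■■■■■■          
          ┠────────────────────┗━━━━━━━━━━━━━━━━━━━━


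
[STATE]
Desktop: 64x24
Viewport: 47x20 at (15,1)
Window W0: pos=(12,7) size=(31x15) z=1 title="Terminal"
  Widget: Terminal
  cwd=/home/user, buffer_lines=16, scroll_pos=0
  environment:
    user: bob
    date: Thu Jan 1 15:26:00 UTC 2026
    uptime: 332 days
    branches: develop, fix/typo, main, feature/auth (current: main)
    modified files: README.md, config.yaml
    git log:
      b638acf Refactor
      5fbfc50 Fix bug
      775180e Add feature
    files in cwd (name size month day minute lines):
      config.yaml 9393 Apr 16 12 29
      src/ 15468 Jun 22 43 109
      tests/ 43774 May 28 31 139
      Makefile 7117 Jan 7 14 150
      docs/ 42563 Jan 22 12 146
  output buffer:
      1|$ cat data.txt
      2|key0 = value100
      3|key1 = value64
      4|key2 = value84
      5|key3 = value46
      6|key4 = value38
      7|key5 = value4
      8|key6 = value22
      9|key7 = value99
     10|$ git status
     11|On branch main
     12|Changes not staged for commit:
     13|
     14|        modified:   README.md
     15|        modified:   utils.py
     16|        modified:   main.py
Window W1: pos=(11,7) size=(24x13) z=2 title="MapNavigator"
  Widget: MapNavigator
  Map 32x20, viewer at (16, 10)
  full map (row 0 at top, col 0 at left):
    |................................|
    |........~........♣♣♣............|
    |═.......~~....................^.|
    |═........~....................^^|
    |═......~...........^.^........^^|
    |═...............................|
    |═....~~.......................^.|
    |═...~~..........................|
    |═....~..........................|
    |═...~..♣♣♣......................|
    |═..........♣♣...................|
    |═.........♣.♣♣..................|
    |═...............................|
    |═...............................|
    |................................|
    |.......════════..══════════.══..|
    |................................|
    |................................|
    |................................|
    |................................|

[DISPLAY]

                                               
                                               
                                               
                                               
                                               
                                               
━━━━━━━━━━━━━━━━━━━┓━━━━━━━┓                   
pNavigator         ┃       ┃                   
───────────────────┨───────┨                   
...................┃       ┃                   
...................┃       ┃                   
...................┃       ┃                   
♣♣.................┃       ┃                   
...♣♣...@..........┃       ┃                   
..♣.♣♣.............┃       ┃                   
...................┃       ┃                   
...................┃       ┃                   
...................┃       ┃                   
━━━━━━━━━━━━━━━━━━━┛       ┃                   
 branch main               ┃                   


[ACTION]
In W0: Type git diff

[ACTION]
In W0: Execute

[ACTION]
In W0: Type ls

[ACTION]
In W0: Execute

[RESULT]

                                               
                                               
                                               
                                               
                                               
                                               
━━━━━━━━━━━━━━━━━━━┓━━━━━━━┓                   
pNavigator         ┃       ┃                   
───────────────────┨───────┨                   
...................┃in.py  ┃                   
...................┃       ┃                   
...................┃/main.p┃                   
♣♣.................┃       ┃                   
...♣♣...@..........┃       ┃                   
..♣.♣♣.............┃       ┃                   
...................┃       ┃                   
...................┃       ┃                   
...................┃       ┃                   
━━━━━━━━━━━━━━━━━━━┛ts/  Ma┃                   
█                          ┃                   


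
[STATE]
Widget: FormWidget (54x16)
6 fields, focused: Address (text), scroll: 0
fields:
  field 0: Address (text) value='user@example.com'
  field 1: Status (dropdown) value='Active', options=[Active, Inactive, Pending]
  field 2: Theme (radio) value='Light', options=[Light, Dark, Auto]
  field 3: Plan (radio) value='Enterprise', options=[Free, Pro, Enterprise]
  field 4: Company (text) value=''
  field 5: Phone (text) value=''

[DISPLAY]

> Address:    [user@example.com                      ]
  Status:     [Active                               ▼]
  Theme:      (●) Light  ( ) Dark  ( ) Auto           
  Plan:       ( ) Free  ( ) Pro  (●) Enterprise       
  Company:    [                                      ]
  Phone:      [                                      ]
                                                      
                                                      
                                                      
                                                      
                                                      
                                                      
                                                      
                                                      
                                                      
                                                      


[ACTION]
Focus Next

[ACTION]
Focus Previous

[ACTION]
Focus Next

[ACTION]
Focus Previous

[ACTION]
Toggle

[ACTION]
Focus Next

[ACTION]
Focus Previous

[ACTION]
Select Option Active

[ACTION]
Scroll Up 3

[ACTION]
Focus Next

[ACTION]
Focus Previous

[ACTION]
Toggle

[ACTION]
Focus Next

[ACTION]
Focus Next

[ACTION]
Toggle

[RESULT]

  Address:    [user@example.com                      ]
  Status:     [Active                               ▼]
> Theme:      (●) Light  ( ) Dark  ( ) Auto           
  Plan:       ( ) Free  ( ) Pro  (●) Enterprise       
  Company:    [                                      ]
  Phone:      [                                      ]
                                                      
                                                      
                                                      
                                                      
                                                      
                                                      
                                                      
                                                      
                                                      
                                                      


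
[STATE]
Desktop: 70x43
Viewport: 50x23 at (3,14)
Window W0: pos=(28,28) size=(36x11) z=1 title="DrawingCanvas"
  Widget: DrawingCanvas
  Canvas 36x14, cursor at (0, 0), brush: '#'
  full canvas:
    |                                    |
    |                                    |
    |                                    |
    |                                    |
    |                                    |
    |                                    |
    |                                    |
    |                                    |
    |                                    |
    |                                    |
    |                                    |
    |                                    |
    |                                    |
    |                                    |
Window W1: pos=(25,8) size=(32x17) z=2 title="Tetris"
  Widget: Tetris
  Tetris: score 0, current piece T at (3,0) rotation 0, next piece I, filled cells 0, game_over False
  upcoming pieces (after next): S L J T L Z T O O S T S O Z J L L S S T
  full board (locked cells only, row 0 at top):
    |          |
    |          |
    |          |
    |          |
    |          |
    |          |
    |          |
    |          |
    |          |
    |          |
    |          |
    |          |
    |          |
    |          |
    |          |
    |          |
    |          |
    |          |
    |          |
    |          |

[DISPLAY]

                      ┃          │                
                      ┃          │                
                      ┃          │                
                      ┃          │Score:          
                      ┃          │0               
                      ┃          │                
                      ┃          │                
                      ┃          │                
                      ┃          │                
                      ┃          │                
                      ┗━━━━━━━━━━━━━━━━━━━━━━━━━━━
                                                  
                                                  
                                                  
                         ┏━━━━━━━━━━━━━━━━━━━━━━━━
                         ┃ DrawingCanvas          
                         ┠────────────────────────
                         ┃+                       
                         ┃                        
                         ┃                        
                         ┃                        
                         ┃                        
                         ┃                        


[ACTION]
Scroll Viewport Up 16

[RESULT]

                                                  
                                                  
                                                  
                                                  
                                                  
                                                  
                                                  
                                                  
                      ┏━━━━━━━━━━━━━━━━━━━━━━━━━━━
                      ┃ Tetris                    
                      ┠───────────────────────────
                      ┃          │Next:           
                      ┃          │████            
                      ┃          │                
                      ┃          │                
                      ┃          │                
                      ┃          │                
                      ┃          │Score:          
                      ┃          │0               
                      ┃          │                
                      ┃          │                
                      ┃          │                
                      ┃          │                


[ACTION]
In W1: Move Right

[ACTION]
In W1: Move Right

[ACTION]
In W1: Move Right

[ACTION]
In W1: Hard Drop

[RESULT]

                                                  
                                                  
                                                  
                                                  
                                                  
                                                  
                                                  
                                                  
                      ┏━━━━━━━━━━━━━━━━━━━━━━━━━━━
                      ┃ Tetris                    
                      ┠───────────────────────────
                      ┃          │Next:           
                      ┃          │ ░░             
                      ┃          │░░              
                      ┃          │                
                      ┃          │                
                      ┃          │                
                      ┃          │Score:          
                      ┃          │0               
                      ┃          │                
                      ┃          │                
                      ┃          │                
                      ┃       ▒  │                
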